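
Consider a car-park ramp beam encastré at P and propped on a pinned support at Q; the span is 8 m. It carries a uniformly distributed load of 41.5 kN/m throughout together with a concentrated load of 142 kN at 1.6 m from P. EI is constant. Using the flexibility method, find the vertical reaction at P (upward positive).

R_P = 341.5 kN

Take the reaction at Q as the redundant and release it; the primary structure is a cantilever fixed at P.
Primary-structure tip deflection at Q by superposition:
  UDL 41.5: wL⁴/(8EI) = 21248/EI
  point load 142 at a = 1.6: Pa²(3L − a)/(6EI) = 1357/EI
  δ_0 = 22605/EI
Tip deflection under a unit load at Q: L³/(3EI) = 170.7/EI.
Compatibility at Q: δ_0 − R_Q·δ_{QQ} = 0, so R_Q = 22605/170.7 = 132.5 kN.
Vertical equilibrium: R_P = ΣP − R_Q = 474 − 132.5 = 341.5 kN.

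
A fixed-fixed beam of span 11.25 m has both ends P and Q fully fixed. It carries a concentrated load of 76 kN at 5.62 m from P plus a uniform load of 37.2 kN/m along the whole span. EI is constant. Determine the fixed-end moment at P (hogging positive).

Release both end moments; the primary structure is a simply-supported span PQ with redundants M_P and M_Q.
On the primary (simply-supported) span, the end slopes from the loading are:
  at P: point load 76 at a = 5.62: Pab(L + b)/(6LEI) = 601.3/EI
  at Q: point load 76 at a = 5.62: Pab(L + a)/(6LEI) = 601/EI
  at P: UDL 37.2: wL³/(24EI) = 2207/EI
  at Q: UDL 37.2: wL³/(24EI) = 2207/EI
  θ_P0 = 2808/EI,  θ_Q0 = 2808/EI
Flexibility coefficients: a unit moment at one end gives L/(3EI) there and L/(6EI) at the far end, so f₁₁ = f₂₂ = 3.75/EI and f₁₂ = f₂₁ = 1.875/EI.
Compatibility — zero rotation at each built-in end:
  3.75 M_P + 1.875 M_Q = 2808
  1.875 M_P + 3.75 M_Q = 2808
Solving the pair gives M_P = 499.3 kN·m and M_Q = 499.1 kN·m (hogging).

M_P = 499.3 kN·m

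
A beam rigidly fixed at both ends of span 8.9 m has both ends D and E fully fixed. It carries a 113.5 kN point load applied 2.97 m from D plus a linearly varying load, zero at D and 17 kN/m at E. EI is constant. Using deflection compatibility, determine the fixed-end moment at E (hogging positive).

M_E = 142.3 kN·m

Take the two fixed-end moments M_D, M_E as redundants; the released structure is the simple span DE.
Simple-span end rotations at D and E under the given loads:
  at D: point load 113.5 at a = 2.97: Pab(L + b)/(6LEI) = 555.1/EI
  at E: point load 113.5 at a = 2.97: Pab(L + a)/(6LEI) = 444.3/EI
  at D: triangular load, peak 17: 7w₀L³/(360EI) = 233/EI
  at E: triangular load, peak 17: w₀L³/(45EI) = 266.3/EI
  θ_D0 = 788.2/EI,  θ_E0 = 710.7/EI
Flexibility coefficients: a unit moment at one end gives L/(3EI) there and L/(6EI) at the far end, so f₁₁ = f₂₂ = 2.967/EI and f₁₂ = f₂₁ = 1.483/EI.
Compatibility — zero rotation at each built-in end:
  2.967 M_D + 1.483 M_E = 788.2
  1.483 M_D + 2.967 M_E = 710.7
Solving the pair gives M_D = 194.5 kN·m and M_E = 142.3 kN·m (hogging).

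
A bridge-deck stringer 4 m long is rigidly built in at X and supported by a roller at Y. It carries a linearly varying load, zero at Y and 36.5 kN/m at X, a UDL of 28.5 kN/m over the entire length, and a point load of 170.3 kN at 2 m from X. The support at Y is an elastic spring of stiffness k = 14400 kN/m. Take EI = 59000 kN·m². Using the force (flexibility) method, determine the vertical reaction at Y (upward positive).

R_Y = 92.75 kN

Release the roller at Y. Primary structure: cantilever fixed at X.
Free-end deflection of the primary structure under the applied loading (downward +):
  triangular load, peak 36.5 at the fixed end: w₀L⁴/(30EI) = 311.5/EI
  UDL 28.5: wL⁴/(8EI) = 912/EI
  point load 170.3 at a = 2: Pa²(3L − a)/(6EI) = 1135/EI
  δ_0 = 2359/EI
Tip deflection under a unit load at Y: L³/(3EI) = 21.33/EI.
With EI = 59000 kN·m²: δ_0 = 0.03998 m and δ_{YY} = 0.000362 m/kN.
Compatibility — the spring shortens by R_Y/k under the reaction it provides: δ_0 − R_Y·δ_{YY} = R_Y/k. With 1/k = 0.000069 m/kN, R_Y = δ_0 / (δ_{YY} + 1/k) = 0.03998 / (0.000362 + 0.000069) = 92.75 kN.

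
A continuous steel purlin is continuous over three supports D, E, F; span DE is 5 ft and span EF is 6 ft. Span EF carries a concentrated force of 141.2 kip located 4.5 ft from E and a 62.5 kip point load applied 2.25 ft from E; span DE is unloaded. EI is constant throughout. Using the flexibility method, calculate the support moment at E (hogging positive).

Release continuity at E by inserting a hinge; the redundant is the internal moment M_E. The primary structure is two simply-supported spans DE and EF.
Discontinuity in slope at E on the released structure — sum the simple-span end rotations:
  span EF: point load 141.2 at a = 4.5: Pab(L + b)/(6LEI) = 198.6/EI
  span EF: point load 62.5 at a = 2.25: Pab(L + b)/(6LEI) = 142.8/EI
  relative rotation θ_0 = (0 + 341.4)/EI = 341.4/EI
A unit hogging moment at E produces rotation L₁/(3EI) + L₂/(3EI) = 3.667/EI.
Slope continuity at E: θ_0 = M_E·3.667/EI, so M_E = 341.4/3.667 = 93.1 kip·ft (hogging).

M_E = 93.1 kip·ft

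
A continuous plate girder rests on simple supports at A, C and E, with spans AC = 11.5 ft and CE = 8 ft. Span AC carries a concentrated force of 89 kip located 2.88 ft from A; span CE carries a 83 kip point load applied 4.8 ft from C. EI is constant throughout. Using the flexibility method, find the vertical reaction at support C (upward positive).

R_C = 80.2 kip

Insert a hinge at C; M_C is the redundant, and each span becomes simply supported.
Discontinuity in slope at C on the released structure — sum the simple-span end rotations:
  span AC: point load 89 at a = 2.88: Pab(L + a)/(6LEI) = 460.5/EI
  span CE: point load 83 at a = 4.8: Pab(L + b)/(6LEI) = 297.5/EI
  relative rotation θ_0 = (460.5 + 297.5)/EI = 757.9/EI
A unit hogging moment at C produces rotation L₁/(3EI) + L₂/(3EI) = 6.5/EI.
Slope continuity at C: θ_0 = M_C·6.5/EI, so M_C = 757.9/6.5 = 116.6 kip·ft (hogging).
Span AC, ΣM about A with M_C applied at C: R_C^{AC}·11.5 = 256.3 + 116.6, so R_C^{AC} = 32.43 kip and R_A = 89 − 32.43 = 56.57 kip.
Span CE, ΣM about E: R_C^{CE}·8 = 265.6 + 116.6, so R_C^{CE} = 47.78 kip and R_E = 83 − 47.78 = 35.22 kip.
R_C = 32.43 + 47.78 = 80.2 kip.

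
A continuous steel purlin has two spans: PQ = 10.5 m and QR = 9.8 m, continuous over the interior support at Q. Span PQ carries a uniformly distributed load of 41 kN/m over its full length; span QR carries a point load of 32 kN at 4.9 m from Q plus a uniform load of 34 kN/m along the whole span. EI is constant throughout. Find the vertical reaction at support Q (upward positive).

R_Q = 500 kN

Release continuity at Q by inserting a hinge; the redundant is the internal moment M_Q. The primary structure is two simply-supported spans PQ and QR.
Discontinuity in slope at Q on the released structure — sum the simple-span end rotations:
  span PQ: UDL 41: wL³/(24EI) = 1978/EI
  span QR: point load 32 at a = 4.9: Pab(L + b)/(6LEI) = 192.1/EI
  span QR: UDL 34: wL³/(24EI) = 1333/EI
  relative rotation θ_0 = (1978 + 1525)/EI = 3503/EI
A unit hogging moment at Q produces rotation L₁/(3EI) + L₂/(3EI) = 6.767/EI.
Slope continuity at Q: θ_0 = M_Q·6.767/EI, so M_Q = 3503/6.767 = 517.7 kN·m (hogging).
Span PQ, ΣM about P with M_Q applied at Q: R_Q^{PQ}·10.5 = 2260 + 517.7, so R_Q^{PQ} = 264.6 kN and R_P = 430.5 − 264.6 = 165.9 kN.
Span QR, ΣM about R: R_Q^{QR}·9.8 = 1789 + 517.7, so R_Q^{QR} = 235.4 kN and R_R = 365.2 − 235.4 = 129.8 kN.
R_Q = 264.6 + 235.4 = 500 kN.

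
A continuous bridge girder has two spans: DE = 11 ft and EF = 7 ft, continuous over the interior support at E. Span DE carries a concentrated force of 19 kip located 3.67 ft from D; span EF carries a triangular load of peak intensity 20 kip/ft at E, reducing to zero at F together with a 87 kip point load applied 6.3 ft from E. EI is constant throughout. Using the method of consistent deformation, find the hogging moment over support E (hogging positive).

Take M_E as the redundant. Released structure: two simple spans DE and EF with a hinge at E.
Rotations at E on the released spans (each span's end-slope, ×1/EI):
  span DE: point load 19 at a = 3.67: Pab(L + a)/(6LEI) = 113.6/EI
  span EF: triangular load, peak 20: w₀L³/(45EI) = 152.4/EI
  span EF: point load 87 at a = 6.3: Pab(L + b)/(6LEI) = 70.34/EI
  relative rotation θ_0 = (113.6 + 222.8)/EI = 336.4/EI
A unit hogging moment at E produces rotation L₁/(3EI) + L₂/(3EI) = 6/EI.
Slope continuity at E: θ_0 = M_E·6/EI, so M_E = 336.4/6 = 56.07 kip·ft (hogging).

M_E = 56.07 kip·ft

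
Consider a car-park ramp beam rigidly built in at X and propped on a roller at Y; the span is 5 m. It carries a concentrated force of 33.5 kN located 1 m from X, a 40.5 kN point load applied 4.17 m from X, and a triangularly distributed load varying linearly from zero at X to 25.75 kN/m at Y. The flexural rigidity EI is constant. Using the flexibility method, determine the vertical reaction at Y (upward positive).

Take the reaction at Y as the redundant and release it; the primary structure is a cantilever fixed at X.
Free-end deflection of the primary structure under the applied loading (downward +):
  point load 33.5 at a = 1: Pa²(3L − a)/(6EI) = 78.17/EI
  point load 40.5 at a = 4.17: Pa²(3L − a)/(6EI) = 1271/EI
  triangular load, peak 25.75 at the free end: 11w₀L⁴/(120EI) = 1475/EI
  δ_0 = 2825/EI
Flexibility coefficient — unit upward force at Y: δ_{YY} = L³/(3EI) = 41.67/EI.
The prop prevents deflection at Y: R_Y = δ_0/δ_{YY} = 2825/41.67 = 67.79 kN.

R_Y = 67.79 kN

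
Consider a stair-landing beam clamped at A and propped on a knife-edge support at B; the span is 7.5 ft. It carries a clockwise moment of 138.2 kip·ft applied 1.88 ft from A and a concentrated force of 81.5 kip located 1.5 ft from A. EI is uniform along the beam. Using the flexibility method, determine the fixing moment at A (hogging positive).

M_A = 135.3 kip·ft

Choose R_B as the redundant. The primary structure is the cantilever fixed at A.
Free-end deflection of the primary structure under the applied loading (downward +):
  clockwise couple 138.2 at a = 1.88: M₀a(2L − a)/(2EI) = 1704/EI
  point load 81.5 at a = 1.5: Pa²(3L − a)/(6EI) = 641.8/EI
  δ_0 = 2346/EI
Tip deflection under a unit load at B: L³/(3EI) = 140.6/EI.
Compatibility at B: δ_0 − R_B·δ_{BB} = 0, so R_B = 2346/140.6 = 16.68 kip.
Moment equilibrium about A: M_A = Σ(load moments about A) − R_B·L = 260.4 − 16.68×7.5 = 135.3 kip·ft.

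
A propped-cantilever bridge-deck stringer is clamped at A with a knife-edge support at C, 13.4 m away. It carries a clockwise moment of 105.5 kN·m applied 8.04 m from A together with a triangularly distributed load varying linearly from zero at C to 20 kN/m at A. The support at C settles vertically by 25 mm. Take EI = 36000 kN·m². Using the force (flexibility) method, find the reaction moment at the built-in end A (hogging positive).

Take the reaction at C as the redundant and release it; the primary structure is a cantilever fixed at A.
Free-end deflection of the primary structure under the applied loading (downward +):
  clockwise couple 105.5 at a = 8.04: M₀a(2L − a)/(2EI) = 7956/EI
  triangular load, peak 20 at the fixed end: w₀L⁴/(30EI) = 21495/EI
  δ_0 = 29451/EI
Flexibility coefficient — unit upward force at C: δ_{CC} = L³/(3EI) = 802/EI.
With EI = 36000 kN·m²: δ_0 = 0.81808 m and δ_{CC} = 0.022279 m/kN.
Compatibility — the beam at C must follow the support down by 0.025 m: δ_0 − R_C·δ_{CC} = 0.025, so R_C = (0.81808 − 0.025)/0.022279 = 35.6 kN.
Moment equilibrium about A: M_A = Σ(load moments about A) − R_C·L = 704 − 35.6×13.4 = 227 kN·m.

M_A = 227 kN·m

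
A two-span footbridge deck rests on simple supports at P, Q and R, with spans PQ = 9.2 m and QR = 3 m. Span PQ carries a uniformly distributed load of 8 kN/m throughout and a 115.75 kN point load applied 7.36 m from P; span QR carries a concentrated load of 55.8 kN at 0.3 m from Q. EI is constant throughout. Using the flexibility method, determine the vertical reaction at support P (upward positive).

Insert a hinge at Q; M_Q is the redundant, and each span becomes simply supported.
Discontinuity in slope at Q on the released structure — sum the simple-span end rotations:
  span PQ: UDL 8: wL³/(24EI) = 259.6/EI
  span PQ: point load 115.75 at a = 7.36: Pab(L + a)/(6LEI) = 470.3/EI
  span QR: point load 55.8 at a = 0.3: Pab(L + b)/(6LEI) = 14.31/EI
  relative rotation θ_0 = (729.8 + 14.31)/EI = 744.1/EI
A unit hogging moment at Q produces rotation L₁/(3EI) + L₂/(3EI) = 4.067/EI.
Slope continuity at Q: θ_0 = M_Q·4.067/EI, so M_Q = 744.1/4.067 = 183 kN·m (hogging).
Span PQ, ΣM about P with M_Q applied at Q: R_Q^{PQ}·9.2 = 1190 + 183, so R_Q^{PQ} = 149.3 kN and R_P = 189.3 − 149.3 = 40.06 kN.

R_P = 40.06 kN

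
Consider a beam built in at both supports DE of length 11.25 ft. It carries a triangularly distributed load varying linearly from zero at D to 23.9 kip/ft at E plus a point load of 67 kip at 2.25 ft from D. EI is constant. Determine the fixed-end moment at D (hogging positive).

Release both end moments; the primary structure is a simply-supported span DE with redundants M_D and M_E.
End rotations of the released simple span under the applied load (×1/EI):
  at D: triangular load, peak 23.9: 7w₀L³/(360EI) = 661.7/EI
  at E: triangular load, peak 23.9: w₀L³/(45EI) = 756.2/EI
  at D: point load 67 at a = 2.25: Pab(L + b)/(6LEI) = 407/EI
  at E: point load 67 at a = 2.25: Pab(L + a)/(6LEI) = 271.4/EI
  θ_D0 = 1069/EI,  θ_E0 = 1028/EI
Flexibility coefficients: a unit moment at one end gives L/(3EI) there and L/(6EI) at the far end, so f₁₁ = f₂₂ = 3.75/EI and f₁₂ = f₂₁ = 1.875/EI.
Compatibility — zero rotation at each built-in end:
  3.75 M_D + 1.875 M_E = 1069
  1.875 M_D + 3.75 M_E = 1028
Solving the pair gives M_D = 197.3 kip·ft and M_E = 175.4 kip·ft (hogging).

M_D = 197.3 kip·ft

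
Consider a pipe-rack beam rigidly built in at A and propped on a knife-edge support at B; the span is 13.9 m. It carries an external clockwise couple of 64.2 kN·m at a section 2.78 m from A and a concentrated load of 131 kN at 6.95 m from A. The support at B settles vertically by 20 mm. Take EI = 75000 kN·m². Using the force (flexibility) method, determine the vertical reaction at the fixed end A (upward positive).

R_A = 89.24 kN

Choose R_B as the redundant. The primary structure is the cantilever fixed at A.
Downward deflection at the released point B due to the loads:
  clockwise couple 64.2 at a = 2.78: M₀a(2L − a)/(2EI) = 2233/EI
  point load 131 at a = 6.95: Pa²(3L − a)/(6EI) = 36648/EI
  δ_0 = 38880/EI
Flexibility coefficient — unit upward force at B: δ_{BB} = L³/(3EI) = 895.2/EI.
With EI = 75000 kN·m²: δ_0 = 0.5184 m and δ_{BB} = 0.011936 m/kN.
Compatibility — the beam at B must follow the support down by 0.02 m: δ_0 − R_B·δ_{BB} = 0.02, so R_B = (0.5184 − 0.02)/0.011936 = 41.76 kN.
Vertical equilibrium: R_A = ΣP − R_B = 131 − 41.76 = 89.24 kN.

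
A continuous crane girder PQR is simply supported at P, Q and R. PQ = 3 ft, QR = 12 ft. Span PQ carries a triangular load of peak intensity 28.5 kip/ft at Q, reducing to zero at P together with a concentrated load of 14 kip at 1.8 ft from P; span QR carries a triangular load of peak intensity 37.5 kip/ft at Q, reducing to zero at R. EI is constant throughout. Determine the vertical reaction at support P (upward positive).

Take M_Q as the redundant. Released structure: two simple spans PQ and QR with a hinge at Q.
End slopes at the hinge Q, treating each span as simply supported:
  span PQ: triangular load, peak 28.5: w₀L³/(45EI) = 17.1/EI
  span PQ: point load 14 at a = 1.8: Pab(L + a)/(6LEI) = 8.064/EI
  span QR: triangular load, peak 37.5: w₀L³/(45EI) = 1440/EI
  relative rotation θ_0 = (25.16 + 1440)/EI = 1465/EI
A unit hogging moment at Q produces rotation L₁/(3EI) + L₂/(3EI) = 5/EI.
Slope continuity at Q: θ_0 = M_Q·5/EI, so M_Q = 1465/5 = 293 kip·ft (hogging).
Span PQ, ΣM about P with M_Q applied at Q: R_Q^{PQ}·3 = 110.7 + 293, so R_Q^{PQ} = 134.6 kip and R_P = 56.75 − 134.6 = -77.83 kip.

R_P = -77.83 kip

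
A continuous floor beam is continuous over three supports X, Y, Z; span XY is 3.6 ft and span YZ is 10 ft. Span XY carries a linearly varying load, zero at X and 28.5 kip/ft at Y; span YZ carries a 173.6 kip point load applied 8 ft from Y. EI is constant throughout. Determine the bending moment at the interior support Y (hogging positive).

Release continuity at Y by inserting a hinge; the redundant is the internal moment M_Y. The primary structure is two simply-supported spans XY and YZ.
End slopes at the hinge Y, treating each span as simply supported:
  span XY: triangular load, peak 28.5: w₀L³/(45EI) = 29.55/EI
  span YZ: point load 173.6 at a = 8: Pab(L + b)/(6LEI) = 555.5/EI
  relative rotation θ_0 = (29.55 + 555.5)/EI = 585.1/EI
A unit hogging moment at Y produces rotation L₁/(3EI) + L₂/(3EI) = 4.533/EI.
Compatibility: M_Y·(L₁+L₂)/(3EI) = θ_0, giving M_Y = 129.1 kip·ft (hogging).

M_Y = 129.1 kip·ft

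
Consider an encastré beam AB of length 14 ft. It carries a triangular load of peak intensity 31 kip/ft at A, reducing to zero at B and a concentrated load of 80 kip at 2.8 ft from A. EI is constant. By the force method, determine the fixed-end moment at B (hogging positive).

M_B = 238.4 kip·ft

Take the two fixed-end moments M_A, M_B as redundants; the released structure is the simple span AB.
Simple-span end rotations at A and B under the given loads:
  at A: triangular load, peak 31: w₀L³/(45EI) = 1890/EI
  at B: triangular load, peak 31: 7w₀L³/(360EI) = 1654/EI
  at A: point load 80 at a = 2.8: Pab(L + b)/(6LEI) = 752.6/EI
  at B: point load 80 at a = 2.8: Pab(L + a)/(6LEI) = 501.8/EI
  θ_A0 = 2643/EI,  θ_B0 = 2156/EI
Flexibility coefficients: a unit moment at one end gives L/(3EI) there and L/(6EI) at the far end, so f₁₁ = f₂₂ = 4.667/EI and f₁₂ = f₂₁ = 2.333/EI.
Compatibility — zero rotation at each built-in end:
  4.667 M_A + 2.333 M_B = 2643
  2.333 M_A + 4.667 M_B = 2156
Solving the pair gives M_A = 447.2 kip·ft and M_B = 238.4 kip·ft (hogging).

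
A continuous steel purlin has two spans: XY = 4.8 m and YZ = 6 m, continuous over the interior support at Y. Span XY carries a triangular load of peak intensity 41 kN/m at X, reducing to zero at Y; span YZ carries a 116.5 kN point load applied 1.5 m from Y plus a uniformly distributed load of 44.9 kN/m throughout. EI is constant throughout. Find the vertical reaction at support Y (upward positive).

R_Y = 330 kN

Insert a hinge at Y; M_Y is the redundant, and each span becomes simply supported.
End slopes at the hinge Y, treating each span as simply supported:
  span XY: triangular load, peak 41: 7w₀L³/(360EI) = 88.17/EI
  span YZ: point load 116.5 at a = 1.5: Pab(L + b)/(6LEI) = 229.4/EI
  span YZ: UDL 44.9: wL³/(24EI) = 404.1/EI
  relative rotation θ_0 = (88.17 + 633.5)/EI = 721.6/EI
A unit hogging moment at Y produces rotation L₁/(3EI) + L₂/(3EI) = 3.6/EI.
Compatibility: M_Y·(L₁+L₂)/(3EI) = θ_0, giving M_Y = 200.5 kN·m (hogging).
Span XY, ΣM about X with M_Y applied at Y: R_Y^{XY}·4.8 = 157.4 + 200.5, so R_Y^{XY} = 74.56 kN and R_X = 98.4 − 74.56 = 23.84 kN.
Span YZ, ΣM about Z: R_Y^{YZ}·6 = 1332 + 200.5, so R_Y^{YZ} = 255.5 kN and R_Z = 385.9 − 255.5 = 130.4 kN.
R_Y = 74.56 + 255.5 = 330 kN.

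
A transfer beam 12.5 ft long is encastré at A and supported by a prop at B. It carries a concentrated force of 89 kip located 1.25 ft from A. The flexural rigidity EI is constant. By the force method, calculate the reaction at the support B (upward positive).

R_B = 1.29 kip

Remove the prop at B; the released (primary) structure is a cantilever built in at A.
Primary-structure tip deflection at B by superposition:
  point load 89 at a = 1.25: Pa²(3L − a)/(6EI) = 840.2/EI
Flexibility coefficient — unit upward force at B: δ_{BB} = L³/(3EI) = 651/EI.
The prop prevents deflection at B: R_B = δ_0/δ_{BB} = 840.2/651 = 1.29 kip.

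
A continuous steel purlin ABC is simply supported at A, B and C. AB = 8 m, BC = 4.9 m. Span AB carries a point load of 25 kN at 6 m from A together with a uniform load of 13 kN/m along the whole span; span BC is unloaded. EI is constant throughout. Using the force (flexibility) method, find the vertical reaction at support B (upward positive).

R_B = 98.67 kN

Release continuity at B by inserting a hinge; the redundant is the internal moment M_B. The primary structure is two simply-supported spans AB and BC.
Rotations at B on the released spans (each span's end-slope, ×1/EI):
  span AB: point load 25 at a = 6: Pab(L + a)/(6LEI) = 87.5/EI
  span AB: UDL 13: wL³/(24EI) = 277.3/EI
  relative rotation θ_0 = (364.8 + 0)/EI = 364.8/EI
A unit hogging moment at B produces rotation L₁/(3EI) + L₂/(3EI) = 4.3/EI.
Slope continuity at B: θ_0 = M_B·4.3/EI, so M_B = 364.8/4.3 = 84.84 kN·m (hogging).
Span AB, ΣM about A with M_B applied at B: R_B^{AB}·8 = 566 + 84.84, so R_B^{AB} = 81.36 kN and R_A = 129 − 81.36 = 47.64 kN.
Span BC, ΣM about C: R_B^{BC}·4.9 = 0 + 84.84, so R_B^{BC} = 17.32 kN and R_C = 0 − 17.32 = -17.32 kN.
R_B = 81.36 + 17.32 = 98.67 kN.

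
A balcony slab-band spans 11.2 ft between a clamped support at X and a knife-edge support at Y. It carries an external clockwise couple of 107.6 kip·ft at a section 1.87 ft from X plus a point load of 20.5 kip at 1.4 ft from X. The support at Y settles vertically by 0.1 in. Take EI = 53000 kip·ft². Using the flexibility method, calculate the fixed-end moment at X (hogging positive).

M_X = 92.31 kip·ft

Release the roller at Y. Primary structure: cantilever fixed at X.
Deflection at Y on the released cantilever, summing each load's contribution:
  clockwise couple 107.6 at a = 1.87: M₀a(2L − a)/(2EI) = 2065/EI
  point load 20.5 at a = 1.4: Pa²(3L − a)/(6EI) = 215.6/EI
  δ_0 = 2281/EI
Flexibility coefficient — unit upward force at Y: δ_{YY} = L³/(3EI) = 468.3/EI.
With EI = 53000 kip·ft²: δ_0 = 0.043039 ft and δ_{YY} = 0.008836 ft/kip.
Compatibility — the beam at Y must follow the support down by 0.008333 ft: δ_0 − R_Y·δ_{YY} = 0.008333, so R_Y = (0.043039 − 0.008333)/0.008836 = 3.928 kip.
Moment equilibrium about X: M_X = Σ(load moments about X) − R_Y·L = 136.3 − 3.928×11.2 = 92.31 kip·ft.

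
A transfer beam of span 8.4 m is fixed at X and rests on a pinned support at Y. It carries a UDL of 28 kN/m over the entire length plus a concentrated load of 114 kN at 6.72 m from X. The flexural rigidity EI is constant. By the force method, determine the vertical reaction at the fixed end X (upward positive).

R_X = 180.7 kN

Choose R_Y as the redundant. The primary structure is the cantilever fixed at X.
Primary-structure tip deflection at Y by superposition:
  UDL 28: wL⁴/(8EI) = 17425/EI
  point load 114 at a = 6.72: Pa²(3L − a)/(6EI) = 15856/EI
  δ_0 = 33282/EI
Tip deflection under a unit load at Y: L³/(3EI) = 197.6/EI.
Compatibility at Y: δ_0 − R_Y·δ_{YY} = 0, so R_Y = 33282/197.6 = 168.5 kN.
Vertical equilibrium: R_X = ΣP − R_Y = 349.2 − 168.5 = 180.7 kN.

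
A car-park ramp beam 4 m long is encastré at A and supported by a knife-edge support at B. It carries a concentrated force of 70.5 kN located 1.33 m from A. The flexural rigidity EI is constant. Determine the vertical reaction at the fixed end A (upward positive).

R_A = 60.1 kN

Remove the prop at B; the released (primary) structure is a cantilever built in at A.
Free-end deflection of the primary structure under the applied loading (downward +):
  point load 70.5 at a = 1.33: Pa²(3L − a)/(6EI) = 221.8/EI
Flexibility coefficient — unit upward force at B: δ_{BB} = L³/(3EI) = 21.33/EI.
The prop prevents deflection at B: R_B = δ_0/δ_{BB} = 221.8/21.33 = 10.4 kN.
Vertical equilibrium: R_A = ΣP − R_B = 70.5 − 10.4 = 60.1 kN.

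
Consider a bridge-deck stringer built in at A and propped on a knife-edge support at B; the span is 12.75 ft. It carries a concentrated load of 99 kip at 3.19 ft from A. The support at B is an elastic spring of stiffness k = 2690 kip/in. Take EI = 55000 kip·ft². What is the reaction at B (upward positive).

R_B = 8.5 kip

Choose R_B as the redundant. The primary structure is the cantilever fixed at A.
Deflection at B on the released cantilever, summing each load's contribution:
  point load 99 at a = 3.19: Pa²(3L − a)/(6EI) = 5887/EI
Flexibility coefficient — unit upward force at B: δ_{BB} = L³/(3EI) = 690.9/EI.
With EI = 55000 kip·ft²: δ_0 = 0.10703 ft and δ_{BB} = 0.012562 ft/kip.
Compatibility — the spring shortens by R_B/k under the reaction it provides: δ_0 − R_B·δ_{BB} = R_B/k. With 1/k = 1/(2690×12) ft/kip = 0.000031 ft/kip, R_B = δ_0 / (δ_{BB} + 1/k) = 0.10703 / (0.012562 + 0.000031) = 8.5 kip.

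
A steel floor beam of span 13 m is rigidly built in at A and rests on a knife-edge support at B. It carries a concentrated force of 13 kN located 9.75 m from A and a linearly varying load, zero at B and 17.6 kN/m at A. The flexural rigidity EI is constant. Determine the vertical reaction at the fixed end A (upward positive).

Choose R_B as the redundant. The primary structure is the cantilever fixed at A.
Deflection at B on the released cantilever, summing each load's contribution:
  point load 13 at a = 9.75: Pa²(3L − a)/(6EI) = 6025/EI
  triangular load, peak 17.6 at the fixed end: w₀L⁴/(30EI) = 16756/EI
  δ_0 = 22780/EI
Flexibility coefficient — unit upward force at B: δ_{BB} = L³/(3EI) = 732.3/EI.
The prop prevents deflection at B: R_B = δ_0/δ_{BB} = 22780/732.3 = 31.11 kN.
Vertical equilibrium: R_A = ΣP − R_B = 127.4 − 31.11 = 96.29 kN.

R_A = 96.29 kN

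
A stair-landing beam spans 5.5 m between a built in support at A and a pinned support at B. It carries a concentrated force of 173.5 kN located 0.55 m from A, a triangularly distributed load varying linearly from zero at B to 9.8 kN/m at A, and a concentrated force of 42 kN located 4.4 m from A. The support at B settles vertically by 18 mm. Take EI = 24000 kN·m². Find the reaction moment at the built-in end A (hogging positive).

Release the roller at B. Primary structure: cantilever fixed at A.
Downward deflection at the released point B due to the loads:
  point load 173.5 at a = 0.55: Pa²(3L − a)/(6EI) = 139.5/EI
  triangular load, peak 9.8 at the fixed end: w₀L⁴/(30EI) = 298.9/EI
  point load 42 at a = 4.4: Pa²(3L − a)/(6EI) = 1640/EI
  δ_0 = 2078/EI
Flexibility coefficient — unit upward force at B: δ_{BB} = L³/(3EI) = 55.46/EI.
With EI = 24000 kN·m²: δ_0 = 0.086593 m and δ_{BB} = 0.002311 m/kN.
Compatibility — the beam at B must follow the support down by 0.018 m: δ_0 − R_B·δ_{BB} = 0.018, so R_B = (0.086593 − 0.018)/0.002311 = 29.68 kN.
Moment equilibrium about A: M_A = Σ(load moments about A) − R_B·L = 329.6 − 29.68×5.5 = 166.4 kN·m.

M_A = 166.4 kN·m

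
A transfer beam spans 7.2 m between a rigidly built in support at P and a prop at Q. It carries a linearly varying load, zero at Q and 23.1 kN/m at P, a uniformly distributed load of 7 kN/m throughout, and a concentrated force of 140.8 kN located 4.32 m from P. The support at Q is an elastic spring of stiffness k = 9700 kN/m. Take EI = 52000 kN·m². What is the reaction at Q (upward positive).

R_Q = 92.38 kN

Choose R_Q as the redundant. The primary structure is the cantilever fixed at P.
Downward deflection at the released point Q due to the loads:
  triangular load, peak 23.1 at the fixed end: w₀L⁴/(30EI) = 2069/EI
  UDL 7: wL⁴/(8EI) = 2351/EI
  point load 140.8 at a = 4.32: Pa²(3L − a)/(6EI) = 7568/EI
  δ_0 = 11988/EI
Tip deflection under a unit load at Q: L³/(3EI) = 124.4/EI.
With EI = 52000 kN·m²: δ_0 = 0.23055 m and δ_{QQ} = 0.002393 m/kN.
Compatibility — the spring shortens by R_Q/k under the reaction it provides: δ_0 − R_Q·δ_{QQ} = R_Q/k. With 1/k = 0.000103 m/kN, R_Q = δ_0 / (δ_{QQ} + 1/k) = 0.23055 / (0.002393 + 0.000103) = 92.38 kN.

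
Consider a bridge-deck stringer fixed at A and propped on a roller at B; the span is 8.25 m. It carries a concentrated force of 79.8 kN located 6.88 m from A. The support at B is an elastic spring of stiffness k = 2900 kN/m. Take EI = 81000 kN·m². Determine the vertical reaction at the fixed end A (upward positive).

Choose R_B as the redundant. The primary structure is the cantilever fixed at A.
Downward deflection at the released point B due to the loads:
  point load 79.8 at a = 6.88: Pa²(3L − a)/(6EI) = 11250/EI
Flexibility coefficient — unit upward force at B: δ_{BB} = L³/(3EI) = 187.2/EI.
With EI = 81000 kN·m²: δ_0 = 0.13889 m and δ_{BB} = 0.002311 m/kN.
Compatibility — the spring shortens by R_B/k under the reaction it provides: δ_0 − R_B·δ_{BB} = R_B/k. With 1/k = 0.000345 m/kN, R_B = δ_0 / (δ_{BB} + 1/k) = 0.13889 / (0.002311 + 0.000345) = 52.3 kN.
Vertical equilibrium: R_A = ΣP − R_B = 79.8 − 52.3 = 27.5 kN.

R_A = 27.5 kN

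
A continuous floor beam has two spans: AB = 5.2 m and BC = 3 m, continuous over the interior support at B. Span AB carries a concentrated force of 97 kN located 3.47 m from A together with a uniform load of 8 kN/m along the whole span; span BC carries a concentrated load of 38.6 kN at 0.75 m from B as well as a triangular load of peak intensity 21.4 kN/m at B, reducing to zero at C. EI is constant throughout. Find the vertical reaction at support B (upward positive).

R_B = 182.1 kN

Release continuity at B by inserting a hinge; the redundant is the internal moment M_B. The primary structure is two simply-supported spans AB and BC.
End slopes at the hinge B, treating each span as simply supported:
  span AB: point load 97 at a = 3.47: Pab(L + a)/(6LEI) = 161.8/EI
  span AB: UDL 8: wL³/(24EI) = 46.87/EI
  span BC: point load 38.6 at a = 0.75: Pab(L + b)/(6LEI) = 19/EI
  span BC: triangular load, peak 21.4: w₀L³/(45EI) = 12.84/EI
  relative rotation θ_0 = (208.7 + 31.84)/EI = 240.5/EI
A unit hogging moment at B produces rotation L₁/(3EI) + L₂/(3EI) = 2.733/EI.
Compatibility: M_B·(L₁+L₂)/(3EI) = θ_0, giving M_B = 88 kN·m (hogging).
Span AB, ΣM about A with M_B applied at B: R_B^{AB}·5.2 = 444.8 + 88, so R_B^{AB} = 102.5 kN and R_A = 138.6 − 102.5 = 36.15 kN.
Span BC, ΣM about C: R_B^{BC}·3 = 151.1 + 88, so R_B^{BC} = 79.68 kN and R_C = 70.7 − 79.68 = -8.982 kN.
R_B = 102.5 + 79.68 = 182.1 kN.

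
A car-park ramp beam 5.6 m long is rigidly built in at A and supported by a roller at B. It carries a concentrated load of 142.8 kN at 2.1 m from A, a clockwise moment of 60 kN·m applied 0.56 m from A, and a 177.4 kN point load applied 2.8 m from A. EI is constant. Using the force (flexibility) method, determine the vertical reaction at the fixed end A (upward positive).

R_A = 235.4 kN

Choose R_B as the redundant. The primary structure is the cantilever fixed at A.
Deflection at B on the released cantilever, summing each load's contribution:
  point load 142.8 at a = 2.1: Pa²(3L − a)/(6EI) = 1543/EI
  clockwise couple 60 at a = 0.56: M₀a(2L − a)/(2EI) = 178.8/EI
  point load 177.4 at a = 2.8: Pa²(3L − a)/(6EI) = 3245/EI
  δ_0 = 4967/EI
Tip deflection under a unit load at B: L³/(3EI) = 58.54/EI.
The prop prevents deflection at B: R_B = δ_0/δ_{BB} = 4967/58.54 = 84.85 kN.
Vertical equilibrium: R_A = ΣP − R_B = 320.2 − 84.85 = 235.4 kN.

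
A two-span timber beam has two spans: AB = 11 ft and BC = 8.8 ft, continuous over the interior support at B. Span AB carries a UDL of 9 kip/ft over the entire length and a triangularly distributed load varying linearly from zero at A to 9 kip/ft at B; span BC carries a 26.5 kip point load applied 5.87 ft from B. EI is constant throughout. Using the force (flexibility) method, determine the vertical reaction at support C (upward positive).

R_C = 2.756 kip

Take M_B as the redundant. Released structure: two simple spans AB and BC with a hinge at B.
Discontinuity in slope at B on the released structure — sum the simple-span end rotations:
  span AB: UDL 9: wL³/(24EI) = 499.1/EI
  span AB: triangular load, peak 9: w₀L³/(45EI) = 266.2/EI
  span BC: point load 26.5 at a = 5.87: Pab(L + b)/(6LEI) = 101.3/EI
  relative rotation θ_0 = (765.3 + 101.3)/EI = 866.6/EI
A unit hogging moment at B produces rotation L₁/(3EI) + L₂/(3EI) = 6.6/EI.
Compatibility: M_B·(L₁+L₂)/(3EI) = θ_0, giving M_B = 131.3 kip·ft (hogging).
Span BC, ΣM about C: R_B^{BC}·8.8 = 77.64 + 131.3, so R_B^{BC} = 23.74 kip and R_C = 26.5 − 23.74 = 2.756 kip.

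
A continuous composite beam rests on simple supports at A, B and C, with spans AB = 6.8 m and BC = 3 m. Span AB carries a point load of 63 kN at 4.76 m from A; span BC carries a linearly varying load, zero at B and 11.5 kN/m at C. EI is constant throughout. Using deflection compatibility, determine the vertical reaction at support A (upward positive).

Release continuity at B by inserting a hinge; the redundant is the internal moment M_B. The primary structure is two simply-supported spans AB and BC.
Discontinuity in slope at B on the released structure — sum the simple-span end rotations:
  span AB: point load 63 at a = 4.76: Pab(L + a)/(6LEI) = 173.3/EI
  span BC: triangular load, peak 11.5: 7w₀L³/(360EI) = 6.037/EI
  relative rotation θ_0 = (173.3 + 6.037)/EI = 179.4/EI
A unit hogging moment at B produces rotation L₁/(3EI) + L₂/(3EI) = 3.267/EI.
Slope continuity at B: θ_0 = M_B·3.267/EI, so M_B = 179.4/3.267 = 54.91 kN·m (hogging).
Span AB, ΣM about A with M_B applied at B: R_B^{AB}·6.8 = 299.9 + 54.91, so R_B^{AB} = 52.17 kN and R_A = 63 − 52.17 = 10.83 kN.

R_A = 10.83 kN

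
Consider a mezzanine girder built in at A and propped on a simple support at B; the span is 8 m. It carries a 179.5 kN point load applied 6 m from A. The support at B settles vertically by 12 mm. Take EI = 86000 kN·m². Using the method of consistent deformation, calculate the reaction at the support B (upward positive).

Take the reaction at B as the redundant and release it; the primary structure is a cantilever fixed at A.
Primary-structure tip deflection at B by superposition:
  point load 179.5 at a = 6: Pa²(3L − a)/(6EI) = 19386/EI
Tip deflection under a unit load at B: L³/(3EI) = 170.7/EI.
With EI = 86000 kN·m²: δ_0 = 0.22542 m and δ_{BB} = 0.001984 m/kN.
Compatibility — the beam at B must follow the support down by 0.012 m: δ_0 − R_B·δ_{BB} = 0.012, so R_B = (0.22542 − 0.012)/0.001984 = 107.5 kN.

R_B = 107.5 kN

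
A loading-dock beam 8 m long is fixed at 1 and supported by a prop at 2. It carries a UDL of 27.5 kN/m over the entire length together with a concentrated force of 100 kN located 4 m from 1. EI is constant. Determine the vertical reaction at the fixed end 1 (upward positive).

R_1 = 206.2 kN

Choose R_2 as the redundant. The primary structure is the cantilever fixed at 1.
Downward deflection at the released point 2 due to the loads:
  UDL 27.5: wL⁴/(8EI) = 14080/EI
  point load 100 at a = 4: Pa²(3L − a)/(6EI) = 5333/EI
  δ_0 = 19413/EI
Flexibility coefficient — unit upward force at 2: δ_{22} = L³/(3EI) = 170.7/EI.
The prop prevents deflection at 2: R_2 = δ_0/δ_{22} = 19413/170.7 = 113.8 kN.
Vertical equilibrium: R_1 = ΣP − R_2 = 320 − 113.8 = 206.2 kN.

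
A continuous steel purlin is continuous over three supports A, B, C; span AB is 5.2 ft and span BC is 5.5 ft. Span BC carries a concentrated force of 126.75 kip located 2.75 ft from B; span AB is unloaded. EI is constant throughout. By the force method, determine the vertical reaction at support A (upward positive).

Insert a hinge at B; M_B is the redundant, and each span becomes simply supported.
Rotations at B on the released spans (each span's end-slope, ×1/EI):
  span BC: point load 126.75 at a = 2.75: Pab(L + b)/(6LEI) = 239.6/EI
  relative rotation θ_0 = (0 + 239.6)/EI = 239.6/EI
A unit hogging moment at B produces rotation L₁/(3EI) + L₂/(3EI) = 3.567/EI.
Compatibility: M_B·(L₁+L₂)/(3EI) = θ_0, giving M_B = 67.19 kip·ft (hogging).
Span AB, ΣM about A with M_B applied at B: R_B^{AB}·5.2 = 0 + 67.19, so R_B^{AB} = 12.92 kip and R_A = 0 − 12.92 = -12.92 kip.

R_A = -12.92 kip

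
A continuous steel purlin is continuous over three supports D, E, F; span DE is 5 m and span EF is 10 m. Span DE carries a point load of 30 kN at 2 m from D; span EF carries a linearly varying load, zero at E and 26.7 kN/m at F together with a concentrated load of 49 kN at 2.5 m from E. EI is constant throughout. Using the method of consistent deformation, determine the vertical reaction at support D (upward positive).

Take M_E as the redundant. Released structure: two simple spans DE and EF with a hinge at E.
Rotations at E on the released spans (each span's end-slope, ×1/EI):
  span DE: point load 30 at a = 2: Pab(L + a)/(6LEI) = 42/EI
  span EF: triangular load, peak 26.7: 7w₀L³/(360EI) = 519.2/EI
  span EF: point load 49 at a = 2.5: Pab(L + b)/(6LEI) = 268/EI
  relative rotation θ_0 = (42 + 787.1)/EI = 829.1/EI
A unit hogging moment at E produces rotation L₁/(3EI) + L₂/(3EI) = 5/EI.
Compatibility: M_E·(L₁+L₂)/(3EI) = θ_0, giving M_E = 165.8 kN·m (hogging).
Span DE, ΣM about D with M_E applied at E: R_E^{DE}·5 = 60 + 165.8, so R_E^{DE} = 45.17 kN and R_D = 30 − 45.17 = -15.17 kN.

R_D = -15.17 kN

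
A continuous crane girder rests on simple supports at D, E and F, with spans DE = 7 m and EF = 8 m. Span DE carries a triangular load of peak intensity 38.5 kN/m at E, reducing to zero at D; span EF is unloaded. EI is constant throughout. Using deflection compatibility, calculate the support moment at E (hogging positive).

M_E = 58.69 kN·m

Take M_E as the redundant. Released structure: two simple spans DE and EF with a hinge at E.
Discontinuity in slope at E on the released structure — sum the simple-span end rotations:
  span DE: triangular load, peak 38.5: w₀L³/(45EI) = 293.5/EI
  relative rotation θ_0 = (293.5 + 0)/EI = 293.5/EI
A unit hogging moment at E produces rotation L₁/(3EI) + L₂/(3EI) = 5/EI.
Compatibility: M_E·(L₁+L₂)/(3EI) = θ_0, giving M_E = 58.69 kN·m (hogging).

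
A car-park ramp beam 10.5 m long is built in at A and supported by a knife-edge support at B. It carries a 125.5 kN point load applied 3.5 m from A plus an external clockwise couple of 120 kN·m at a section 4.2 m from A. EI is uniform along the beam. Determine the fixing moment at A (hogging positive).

Choose R_B as the redundant. The primary structure is the cantilever fixed at A.
Primary-structure tip deflection at B by superposition:
  point load 125.5 at a = 3.5: Pa²(3L − a)/(6EI) = 7174/EI
  clockwise couple 120 at a = 4.2: M₀a(2L − a)/(2EI) = 4234/EI
  δ_0 = 11408/EI
Flexibility coefficient — unit upward force at B: δ_{BB} = L³/(3EI) = 385.9/EI.
Compatibility at B: δ_0 − R_B·δ_{BB} = 0, so R_B = 11408/385.9 = 29.56 kN.
Moment equilibrium about A: M_A = Σ(load moments about A) − R_B·L = 559.2 − 29.56×10.5 = 248.8 kN·m.

M_A = 248.8 kN·m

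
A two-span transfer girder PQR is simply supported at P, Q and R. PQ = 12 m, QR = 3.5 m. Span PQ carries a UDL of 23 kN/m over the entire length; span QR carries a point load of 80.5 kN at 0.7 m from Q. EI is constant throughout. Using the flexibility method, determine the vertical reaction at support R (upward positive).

Insert a hinge at Q; M_Q is the redundant, and each span becomes simply supported.
Rotations at Q on the released spans (each span's end-slope, ×1/EI):
  span PQ: UDL 23: wL³/(24EI) = 1656/EI
  span QR: point load 80.5 at a = 0.7: Pab(L + b)/(6LEI) = 47.33/EI
  relative rotation θ_0 = (1656 + 47.33)/EI = 1703/EI
A unit hogging moment at Q produces rotation L₁/(3EI) + L₂/(3EI) = 5.167/EI.
Compatibility: M_Q·(L₁+L₂)/(3EI) = θ_0, giving M_Q = 329.7 kN·m (hogging).
Span QR, ΣM about R: R_Q^{QR}·3.5 = 225.4 + 329.7, so R_Q^{QR} = 158.6 kN and R_R = 80.5 − 158.6 = -78.09 kN.

R_R = -78.09 kN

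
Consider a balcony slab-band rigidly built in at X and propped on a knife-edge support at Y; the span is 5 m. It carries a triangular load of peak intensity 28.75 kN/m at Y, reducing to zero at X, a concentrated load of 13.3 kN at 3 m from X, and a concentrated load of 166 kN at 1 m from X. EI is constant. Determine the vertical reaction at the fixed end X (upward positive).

R_X = 196.6 kN

Take the reaction at Y as the redundant and release it; the primary structure is a cantilever fixed at X.
Primary-structure tip deflection at Y by superposition:
  triangular load, peak 28.75 at the free end: 11w₀L⁴/(120EI) = 1647/EI
  point load 13.3 at a = 3: Pa²(3L − a)/(6EI) = 239.4/EI
  point load 166 at a = 1: Pa²(3L − a)/(6EI) = 387.3/EI
  δ_0 = 2274/EI
Tip deflection under a unit load at Y: L³/(3EI) = 41.67/EI.
Compatibility at Y: δ_0 − R_Y·δ_{YY} = 0, so R_Y = 2274/41.67 = 54.57 kN.
Vertical equilibrium: R_X = ΣP − R_Y = 251.2 − 54.57 = 196.6 kN.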